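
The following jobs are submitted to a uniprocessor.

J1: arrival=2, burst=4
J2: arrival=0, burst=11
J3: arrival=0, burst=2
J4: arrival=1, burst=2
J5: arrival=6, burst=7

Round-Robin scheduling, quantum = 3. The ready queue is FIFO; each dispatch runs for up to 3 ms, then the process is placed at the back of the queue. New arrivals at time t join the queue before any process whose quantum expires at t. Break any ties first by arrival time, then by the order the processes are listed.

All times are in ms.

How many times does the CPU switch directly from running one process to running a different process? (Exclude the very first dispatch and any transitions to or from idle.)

10

Schedule: | J2 0-3 | J3 3-5 | J4 5-7 | J1 7-10 | J2 10-13 | J5 13-16 | J1 16-17 | J2 17-20 | J5 20-23 | J2 23-25 | J5 25-26 |
Completion: J1=17  J2=25  J3=5  J4=7  J5=26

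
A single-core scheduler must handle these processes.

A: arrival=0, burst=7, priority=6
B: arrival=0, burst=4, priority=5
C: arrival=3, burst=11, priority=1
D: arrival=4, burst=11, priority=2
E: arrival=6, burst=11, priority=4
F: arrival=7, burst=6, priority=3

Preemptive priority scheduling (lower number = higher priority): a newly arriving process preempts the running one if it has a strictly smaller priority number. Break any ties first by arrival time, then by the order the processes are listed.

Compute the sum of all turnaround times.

185

Timeline: | B 0-3 | C 3-14 | D 14-25 | F 25-31 | E 31-42 | B 42-43 | A 43-50 |
Completion: A=50  B=43  C=14  D=25  E=42  F=31
Turnaround (C−A): A=50  B=43  C=11  D=21  E=36  F=24
Turnaround = completion − arrival: A=50, B=43, C=11, D=21, E=36, F=24
Total turnaround = 50 + 43 + 11 + 21 + 36 + 24 = 185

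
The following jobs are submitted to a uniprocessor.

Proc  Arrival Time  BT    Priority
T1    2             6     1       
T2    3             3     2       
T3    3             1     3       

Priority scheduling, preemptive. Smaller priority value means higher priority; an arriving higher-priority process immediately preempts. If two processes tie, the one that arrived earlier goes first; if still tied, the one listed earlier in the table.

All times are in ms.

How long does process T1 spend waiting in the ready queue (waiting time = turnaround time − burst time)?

0

Schedule: | idle 0-2 | T1 2-8 | T2 8-11 | T3 11-12 |
Completion: T1=8  T2=11  T3=12
Turnaround (C−A): T1=6  T2=8  T3=9
Waiting(T1) = turnaround − burst = 6 − 6 = 0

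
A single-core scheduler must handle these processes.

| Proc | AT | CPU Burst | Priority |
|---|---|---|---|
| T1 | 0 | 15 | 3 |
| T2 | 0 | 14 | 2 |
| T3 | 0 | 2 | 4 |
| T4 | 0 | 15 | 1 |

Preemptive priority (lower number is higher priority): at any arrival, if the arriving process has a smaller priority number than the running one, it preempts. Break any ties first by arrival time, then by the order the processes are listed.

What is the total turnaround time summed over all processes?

Schedule: | T4 0-15 | T2 15-29 | T1 29-44 | T3 44-46 |
Completion: T1=44  T2=29  T3=46  T4=15
Turnaround (C−A): T1=44  T2=29  T3=46  T4=15
Turnaround = completion − arrival: T1=44, T2=29, T3=46, T4=15
Total turnaround = 44 + 29 + 46 + 15 = 134

134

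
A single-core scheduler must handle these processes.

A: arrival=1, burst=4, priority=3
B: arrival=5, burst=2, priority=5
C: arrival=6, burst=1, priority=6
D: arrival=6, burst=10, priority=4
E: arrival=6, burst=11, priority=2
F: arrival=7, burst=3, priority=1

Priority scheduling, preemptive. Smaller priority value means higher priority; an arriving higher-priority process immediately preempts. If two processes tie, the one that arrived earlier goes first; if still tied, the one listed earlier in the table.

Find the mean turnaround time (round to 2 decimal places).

16.17

Gantt: | idle 0-1 | A 1-5 | B 5-6 | E 6-7 | F 7-10 | E 10-20 | D 20-30 | B 30-31 | C 31-32 |
Completion: A=5  B=31  C=32  D=30  E=20  F=10
Turnaround times: A=4, B=26, C=26, D=24, E=14, F=3
Average turnaround = (4+26+26+24+14+3) / 6 = 97/6 = 16.17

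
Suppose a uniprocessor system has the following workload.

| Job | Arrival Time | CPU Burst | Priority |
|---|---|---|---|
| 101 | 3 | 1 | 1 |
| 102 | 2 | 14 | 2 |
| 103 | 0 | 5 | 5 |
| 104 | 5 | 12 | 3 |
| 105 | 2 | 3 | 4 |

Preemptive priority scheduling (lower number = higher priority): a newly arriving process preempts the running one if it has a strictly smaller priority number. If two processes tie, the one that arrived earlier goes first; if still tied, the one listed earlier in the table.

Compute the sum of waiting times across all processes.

Timeline: | 103 0-2 | 102 2-3 | 101 3-4 | 102 4-17 | 104 17-29 | 105 29-32 | 103 32-35 |
Completion: 101=4  102=17  103=35  104=29  105=32
Turnaround (C−A): 101=1  102=15  103=35  104=24  105=30
Waiting = turnaround − burst: 101=0, 102=1, 103=30, 104=12, 105=27
Total waiting = 0 + 1 + 30 + 12 + 27 = 70

70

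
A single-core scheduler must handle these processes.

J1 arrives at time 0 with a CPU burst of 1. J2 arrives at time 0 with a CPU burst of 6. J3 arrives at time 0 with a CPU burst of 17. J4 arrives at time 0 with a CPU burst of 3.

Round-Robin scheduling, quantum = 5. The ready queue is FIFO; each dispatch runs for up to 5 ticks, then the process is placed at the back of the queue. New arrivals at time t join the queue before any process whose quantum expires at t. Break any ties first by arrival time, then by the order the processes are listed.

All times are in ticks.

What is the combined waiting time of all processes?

30

Gantt: | J1 0-1 | J2 1-6 | J3 6-11 | J4 11-14 | J2 14-15 | J3 15-27 |
Completion: J1=1  J2=15  J3=27  J4=14
Waiting = turnaround − burst: J1=0, J2=9, J3=10, J4=11
Total waiting = 0 + 9 + 10 + 11 = 30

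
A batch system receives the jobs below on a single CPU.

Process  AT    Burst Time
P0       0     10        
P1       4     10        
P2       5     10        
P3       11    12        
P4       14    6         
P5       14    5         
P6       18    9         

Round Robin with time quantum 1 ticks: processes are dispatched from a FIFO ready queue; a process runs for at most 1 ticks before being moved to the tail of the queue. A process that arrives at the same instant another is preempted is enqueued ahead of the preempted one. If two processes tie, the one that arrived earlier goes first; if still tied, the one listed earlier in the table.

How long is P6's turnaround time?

Timeline: | P0 0-4 | P1 4-5 | P0 5-6 | P2 6-7 | P1 7-8 | P0 8-9 | P2 9-10 | P1 10-11 | P0 11-12 | P2 12-13 | P3 13-14 | P1 14-15 | P0 15-16 | P2 16-17 | P4 17-18 | P5 18-19 | P3 19-20 | P1 20-21 | P0 21-22 | P2 22-23 | P6 23-24 | P4 24-25 | P5 25-26 | P3 26-27 | P1 27-28 | P0 28-29 | P2 29-30 | P6 30-31 | P4 31-32 | P5 32-33 | P3 33-34 | P1 34-35 | P2 35-36 | P6 36-37 | P4 37-38 | P5 38-39 | P3 39-40 | P1 40-41 | P2 41-42 | P6 42-43 | P4 43-44 | P5 44-45 | P3 45-46 | P1 46-47 | P2 47-48 | P6 48-49 | P4 49-50 | P3 50-51 | P1 51-52 | P2 52-53 | P6 53-54 | P3 54-55 | P6 55-56 | P3 56-57 | P6 57-58 | P3 58-59 | P6 59-60 | P3 60-62 |
Completion: P0=29  P1=52  P2=53  P3=62  P4=50  P5=45  P6=60
Turnaround (C−A): P0=29  P1=48  P2=48  P3=51  P4=36  P5=31  P6=42
Turnaround(P6) = completion − arrival = 60 − 18 = 42

42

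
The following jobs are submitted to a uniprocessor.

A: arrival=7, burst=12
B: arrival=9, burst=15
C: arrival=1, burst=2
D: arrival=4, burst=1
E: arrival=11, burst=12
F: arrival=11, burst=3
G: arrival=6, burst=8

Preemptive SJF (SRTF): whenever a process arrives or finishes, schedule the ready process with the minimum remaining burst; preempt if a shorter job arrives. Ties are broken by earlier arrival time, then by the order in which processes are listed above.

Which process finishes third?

G

Timeline: | idle 0-1 | C 1-3 | idle 3-4 | D 4-5 | idle 5-6 | G 6-14 | F 14-17 | A 17-29 | E 29-41 | B 41-56 |
Completion: A=29  B=56  C=3  D=5  E=41  F=17  G=14
Finish order: C → D → G → F → A → E → B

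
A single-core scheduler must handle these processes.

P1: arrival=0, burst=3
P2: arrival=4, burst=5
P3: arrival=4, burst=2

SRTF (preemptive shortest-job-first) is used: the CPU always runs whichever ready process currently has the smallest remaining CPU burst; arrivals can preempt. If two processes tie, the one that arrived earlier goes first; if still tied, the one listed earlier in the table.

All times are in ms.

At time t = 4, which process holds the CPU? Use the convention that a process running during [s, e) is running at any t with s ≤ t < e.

Schedule: | P1 0-3 | idle 3-4 | P3 4-6 | P2 6-11 |
Completion: P1=3  P2=11  P3=6

P3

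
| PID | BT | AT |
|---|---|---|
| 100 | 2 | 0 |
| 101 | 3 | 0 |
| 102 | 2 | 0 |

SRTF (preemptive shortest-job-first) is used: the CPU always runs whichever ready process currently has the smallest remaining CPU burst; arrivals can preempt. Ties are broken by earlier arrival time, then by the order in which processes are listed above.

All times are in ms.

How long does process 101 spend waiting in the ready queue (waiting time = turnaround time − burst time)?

Schedule: | 100 0-2 | 102 2-4 | 101 4-7 |
Completion: 100=2  101=7  102=4
Turnaround (C−A): 100=2  101=7  102=4
Waiting(101) = turnaround − burst = 7 − 3 = 4

4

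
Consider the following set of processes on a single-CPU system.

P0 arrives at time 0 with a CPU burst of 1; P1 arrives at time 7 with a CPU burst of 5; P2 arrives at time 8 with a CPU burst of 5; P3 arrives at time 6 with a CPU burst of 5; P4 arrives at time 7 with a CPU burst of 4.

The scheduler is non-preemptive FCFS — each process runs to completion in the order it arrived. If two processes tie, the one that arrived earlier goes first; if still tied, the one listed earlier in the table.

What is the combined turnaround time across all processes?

45

Schedule: | P0 0-1 | idle 1-6 | P3 6-11 | P1 11-16 | P4 16-20 | P2 20-25 |
Completion: P0=1  P1=16  P2=25  P3=11  P4=20
Turnaround (C−A): P0=1  P1=9  P2=17  P3=5  P4=13
Turnaround = completion − arrival: P0=1, P1=9, P2=17, P3=5, P4=13
Total turnaround = 1 + 9 + 17 + 5 + 13 = 45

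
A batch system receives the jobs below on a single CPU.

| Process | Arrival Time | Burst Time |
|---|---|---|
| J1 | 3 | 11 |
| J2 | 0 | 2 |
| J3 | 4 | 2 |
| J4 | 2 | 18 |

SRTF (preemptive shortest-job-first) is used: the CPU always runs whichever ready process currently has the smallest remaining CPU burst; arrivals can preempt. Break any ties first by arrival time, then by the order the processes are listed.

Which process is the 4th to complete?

Schedule: | J2 0-2 | J4 2-3 | J1 3-4 | J3 4-6 | J1 6-16 | J4 16-33 |
Completion: J1=16  J2=2  J3=6  J4=33
Finish order: J2 → J3 → J1 → J4

J4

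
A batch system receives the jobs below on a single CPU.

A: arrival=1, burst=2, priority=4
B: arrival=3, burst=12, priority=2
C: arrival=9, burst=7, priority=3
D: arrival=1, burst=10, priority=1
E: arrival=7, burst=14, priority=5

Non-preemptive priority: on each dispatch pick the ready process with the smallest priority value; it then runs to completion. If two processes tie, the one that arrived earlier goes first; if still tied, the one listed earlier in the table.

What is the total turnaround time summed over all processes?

121

Gantt: | idle 0-1 | D 1-11 | B 11-23 | C 23-30 | A 30-32 | E 32-46 |
Completion: A=32  B=23  C=30  D=11  E=46
Turnaround = completion − arrival: A=31, B=20, C=21, D=10, E=39
Total turnaround = 31 + 20 + 21 + 10 + 39 = 121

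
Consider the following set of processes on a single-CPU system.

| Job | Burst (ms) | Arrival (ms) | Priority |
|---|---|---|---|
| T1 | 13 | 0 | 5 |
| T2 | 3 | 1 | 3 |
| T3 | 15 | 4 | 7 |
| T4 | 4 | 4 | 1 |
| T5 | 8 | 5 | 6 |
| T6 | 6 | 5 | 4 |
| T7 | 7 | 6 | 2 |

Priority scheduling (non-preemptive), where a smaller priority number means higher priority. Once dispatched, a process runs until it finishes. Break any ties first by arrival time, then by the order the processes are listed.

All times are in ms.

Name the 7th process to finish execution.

T3

Gantt: | T1 0-13 | T4 13-17 | T7 17-24 | T2 24-27 | T6 27-33 | T5 33-41 | T3 41-56 |
Completion: T1=13  T2=27  T3=56  T4=17  T5=41  T6=33  T7=24
Turnaround (C−A): T1=13  T2=26  T3=52  T4=13  T5=36  T6=28  T7=18
Finish order: T1 → T4 → T7 → T2 → T6 → T5 → T3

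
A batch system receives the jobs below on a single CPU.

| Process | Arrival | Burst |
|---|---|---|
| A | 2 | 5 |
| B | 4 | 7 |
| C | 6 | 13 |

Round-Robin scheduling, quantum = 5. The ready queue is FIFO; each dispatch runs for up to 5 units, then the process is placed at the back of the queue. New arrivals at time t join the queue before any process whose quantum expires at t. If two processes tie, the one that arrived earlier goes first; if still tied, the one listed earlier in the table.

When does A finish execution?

Schedule: | idle 0-2 | A 2-7 | B 7-12 | C 12-17 | B 17-19 | C 19-27 |
Completion: A=7  B=19  C=27

7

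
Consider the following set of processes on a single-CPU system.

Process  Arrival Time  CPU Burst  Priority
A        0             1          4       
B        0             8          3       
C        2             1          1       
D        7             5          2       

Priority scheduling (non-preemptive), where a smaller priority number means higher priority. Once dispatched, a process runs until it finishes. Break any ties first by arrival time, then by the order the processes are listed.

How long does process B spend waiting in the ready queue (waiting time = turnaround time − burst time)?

Schedule: | B 0-8 | C 8-9 | D 9-14 | A 14-15 |
Completion: A=15  B=8  C=9  D=14
Turnaround (C−A): A=15  B=8  C=7  D=7
Waiting(B) = turnaround − burst = 8 − 8 = 0

0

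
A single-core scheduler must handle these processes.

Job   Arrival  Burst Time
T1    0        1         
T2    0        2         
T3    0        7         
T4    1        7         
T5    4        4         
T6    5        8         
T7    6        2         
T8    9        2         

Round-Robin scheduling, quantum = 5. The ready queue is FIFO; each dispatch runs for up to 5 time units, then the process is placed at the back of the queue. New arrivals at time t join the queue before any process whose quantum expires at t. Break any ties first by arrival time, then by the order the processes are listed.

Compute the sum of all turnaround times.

Timeline: | T1 0-1 | T2 1-3 | T3 3-8 | T4 8-13 | T5 13-17 | T6 17-22 | T7 22-24 | T3 24-26 | T8 26-28 | T4 28-30 | T6 30-33 |
Completion: T1=1  T2=3  T3=26  T4=30  T5=17  T6=33  T7=24  T8=28
Turnaround = completion − arrival: T1=1, T2=3, T3=26, T4=29, T5=13, T6=28, T7=18, T8=19
Total turnaround = 1 + 3 + 26 + 29 + 13 + 28 + 18 + 19 = 137

137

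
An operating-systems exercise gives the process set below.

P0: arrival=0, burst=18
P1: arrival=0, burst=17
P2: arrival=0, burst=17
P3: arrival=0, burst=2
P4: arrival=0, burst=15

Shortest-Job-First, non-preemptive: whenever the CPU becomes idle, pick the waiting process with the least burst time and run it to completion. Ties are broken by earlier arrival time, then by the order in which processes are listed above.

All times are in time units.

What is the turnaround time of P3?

Timeline: | P3 0-2 | P4 2-17 | P1 17-34 | P2 34-51 | P0 51-69 |
Completion: P0=69  P1=34  P2=51  P3=2  P4=17
Turnaround (C−A): P0=69  P1=34  P2=51  P3=2  P4=17
Turnaround(P3) = completion − arrival = 2 − 0 = 2

2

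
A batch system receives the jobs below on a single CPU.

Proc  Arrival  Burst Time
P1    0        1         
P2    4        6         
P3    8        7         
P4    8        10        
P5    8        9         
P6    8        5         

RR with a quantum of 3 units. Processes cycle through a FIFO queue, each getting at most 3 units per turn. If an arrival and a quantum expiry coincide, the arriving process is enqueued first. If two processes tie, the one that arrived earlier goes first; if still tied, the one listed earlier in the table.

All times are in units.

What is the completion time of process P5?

Schedule: | P1 0-1 | idle 1-4 | P2 4-10 | P3 10-13 | P4 13-16 | P5 16-19 | P6 19-22 | P3 22-25 | P4 25-28 | P5 28-31 | P6 31-33 | P3 33-34 | P4 34-37 | P5 37-40 | P4 40-41 |
Completion: P1=1  P2=10  P3=34  P4=41  P5=40  P6=33
Turnaround (C−A): P1=1  P2=6  P3=26  P4=33  P5=32  P6=25

40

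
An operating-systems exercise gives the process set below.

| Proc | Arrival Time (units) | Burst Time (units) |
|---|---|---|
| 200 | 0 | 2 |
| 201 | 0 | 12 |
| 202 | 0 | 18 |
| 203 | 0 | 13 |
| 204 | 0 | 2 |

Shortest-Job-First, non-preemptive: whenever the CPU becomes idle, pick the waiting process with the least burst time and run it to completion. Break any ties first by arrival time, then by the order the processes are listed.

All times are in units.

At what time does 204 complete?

Gantt: | 200 0-2 | 204 2-4 | 201 4-16 | 203 16-29 | 202 29-47 |
Completion: 200=2  201=16  202=47  203=29  204=4
Turnaround (C−A): 200=2  201=16  202=47  203=29  204=4

4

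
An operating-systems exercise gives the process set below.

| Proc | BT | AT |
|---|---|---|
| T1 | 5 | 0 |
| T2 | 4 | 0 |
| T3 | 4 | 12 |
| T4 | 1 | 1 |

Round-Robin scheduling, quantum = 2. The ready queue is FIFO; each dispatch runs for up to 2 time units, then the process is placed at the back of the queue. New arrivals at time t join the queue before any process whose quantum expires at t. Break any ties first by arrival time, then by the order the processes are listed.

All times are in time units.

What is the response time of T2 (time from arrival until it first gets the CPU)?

Schedule: | T1 0-2 | T2 2-4 | T4 4-5 | T1 5-7 | T2 7-9 | T1 9-10 | idle 10-12 | T3 12-16 |
Completion: T1=10  T2=9  T3=16  T4=5
Response(T2) = first start − arrival = 2 − 0 = 2

2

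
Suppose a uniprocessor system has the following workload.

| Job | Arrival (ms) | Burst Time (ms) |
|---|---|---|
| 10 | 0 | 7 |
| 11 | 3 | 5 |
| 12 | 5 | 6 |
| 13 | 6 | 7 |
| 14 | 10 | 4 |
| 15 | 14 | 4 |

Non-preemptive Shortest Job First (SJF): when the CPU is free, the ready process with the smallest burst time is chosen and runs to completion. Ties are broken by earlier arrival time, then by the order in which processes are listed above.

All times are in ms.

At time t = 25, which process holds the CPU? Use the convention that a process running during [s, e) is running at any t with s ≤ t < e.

Timeline: | 10 0-7 | 11 7-12 | 14 12-16 | 15 16-20 | 12 20-26 | 13 26-33 |
Completion: 10=7  11=12  12=26  13=33  14=16  15=20

12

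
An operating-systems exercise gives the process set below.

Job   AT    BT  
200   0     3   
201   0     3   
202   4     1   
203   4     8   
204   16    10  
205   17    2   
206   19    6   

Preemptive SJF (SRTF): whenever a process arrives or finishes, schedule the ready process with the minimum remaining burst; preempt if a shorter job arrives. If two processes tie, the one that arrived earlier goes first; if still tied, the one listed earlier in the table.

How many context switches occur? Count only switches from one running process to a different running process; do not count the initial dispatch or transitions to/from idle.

Gantt: | 200 0-3 | 201 3-4 | 202 4-5 | 201 5-7 | 203 7-15 | idle 15-16 | 204 16-17 | 205 17-19 | 206 19-25 | 204 25-34 |
Completion: 200=3  201=7  202=5  203=15  204=34  205=19  206=25
Turnaround (C−A): 200=3  201=7  202=1  203=11  204=18  205=2  206=6

7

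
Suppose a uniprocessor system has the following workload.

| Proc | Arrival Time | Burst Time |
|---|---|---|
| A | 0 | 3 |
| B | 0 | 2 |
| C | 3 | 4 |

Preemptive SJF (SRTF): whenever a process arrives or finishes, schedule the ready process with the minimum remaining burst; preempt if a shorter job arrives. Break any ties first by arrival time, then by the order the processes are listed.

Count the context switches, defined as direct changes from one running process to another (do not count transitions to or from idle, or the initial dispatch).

Timeline: | B 0-2 | A 2-5 | C 5-9 |
Completion: A=5  B=2  C=9
Turnaround (C−A): A=5  B=2  C=6

2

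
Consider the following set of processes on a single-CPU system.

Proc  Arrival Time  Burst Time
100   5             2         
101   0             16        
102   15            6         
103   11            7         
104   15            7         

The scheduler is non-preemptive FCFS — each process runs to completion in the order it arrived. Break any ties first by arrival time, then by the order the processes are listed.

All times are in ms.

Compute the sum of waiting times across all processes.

Gantt: | 101 0-16 | 100 16-18 | 103 18-25 | 102 25-31 | 104 31-38 |
Completion: 100=18  101=16  102=31  103=25  104=38
Turnaround (C−A): 100=13  101=16  102=16  103=14  104=23
Waiting = turnaround − burst: 100=11, 101=0, 102=10, 103=7, 104=16
Total waiting = 11 + 0 + 10 + 7 + 16 = 44

44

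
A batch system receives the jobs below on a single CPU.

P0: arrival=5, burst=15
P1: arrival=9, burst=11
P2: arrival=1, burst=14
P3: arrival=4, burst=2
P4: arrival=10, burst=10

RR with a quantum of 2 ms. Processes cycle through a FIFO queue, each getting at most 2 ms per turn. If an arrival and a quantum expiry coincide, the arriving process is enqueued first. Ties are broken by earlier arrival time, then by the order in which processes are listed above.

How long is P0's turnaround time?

Timeline: | idle 0-1 | P2 1-5 | P3 5-7 | P0 7-9 | P2 9-11 | P1 11-13 | P0 13-15 | P4 15-17 | P2 17-19 | P1 19-21 | P0 21-23 | P4 23-25 | P2 25-27 | P1 27-29 | P0 29-31 | P4 31-33 | P2 33-35 | P1 35-37 | P0 37-39 | P4 39-41 | P2 41-43 | P1 43-45 | P0 45-47 | P4 47-49 | P1 49-50 | P0 50-53 |
Completion: P0=53  P1=50  P2=43  P3=7  P4=49
Turnaround (C−A): P0=48  P1=41  P2=42  P3=3  P4=39
Turnaround(P0) = completion − arrival = 53 − 5 = 48

48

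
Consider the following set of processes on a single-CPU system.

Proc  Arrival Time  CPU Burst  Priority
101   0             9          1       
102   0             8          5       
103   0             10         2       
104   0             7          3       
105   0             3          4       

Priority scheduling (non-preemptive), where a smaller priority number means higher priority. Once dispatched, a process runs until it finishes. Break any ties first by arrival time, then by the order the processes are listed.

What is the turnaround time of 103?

Gantt: | 101 0-9 | 103 9-19 | 104 19-26 | 105 26-29 | 102 29-37 |
Completion: 101=9  102=37  103=19  104=26  105=29
Turnaround (C−A): 101=9  102=37  103=19  104=26  105=29
Turnaround(103) = completion − arrival = 19 − 0 = 19

19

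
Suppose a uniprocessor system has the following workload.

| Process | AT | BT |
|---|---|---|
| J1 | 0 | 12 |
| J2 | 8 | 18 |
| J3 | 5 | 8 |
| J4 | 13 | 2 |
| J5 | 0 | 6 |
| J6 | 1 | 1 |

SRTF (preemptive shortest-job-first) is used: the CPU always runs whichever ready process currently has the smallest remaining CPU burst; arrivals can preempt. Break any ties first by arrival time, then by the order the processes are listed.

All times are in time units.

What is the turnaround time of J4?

4

Schedule: | J5 0-1 | J6 1-2 | J5 2-7 | J3 7-15 | J4 15-17 | J1 17-29 | J2 29-47 |
Completion: J1=29  J2=47  J3=15  J4=17  J5=7  J6=2
Turnaround(J4) = completion − arrival = 17 − 13 = 4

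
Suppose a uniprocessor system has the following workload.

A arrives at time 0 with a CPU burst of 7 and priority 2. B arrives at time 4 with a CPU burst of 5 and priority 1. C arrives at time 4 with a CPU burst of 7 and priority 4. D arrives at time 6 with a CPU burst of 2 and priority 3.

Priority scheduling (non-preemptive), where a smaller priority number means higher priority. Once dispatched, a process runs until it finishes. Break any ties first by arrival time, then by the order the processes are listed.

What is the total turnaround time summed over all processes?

40

Gantt: | A 0-7 | B 7-12 | D 12-14 | C 14-21 |
Completion: A=7  B=12  C=21  D=14
Turnaround (C−A): A=7  B=8  C=17  D=8
Turnaround = completion − arrival: A=7, B=8, C=17, D=8
Total turnaround = 7 + 8 + 17 + 8 = 40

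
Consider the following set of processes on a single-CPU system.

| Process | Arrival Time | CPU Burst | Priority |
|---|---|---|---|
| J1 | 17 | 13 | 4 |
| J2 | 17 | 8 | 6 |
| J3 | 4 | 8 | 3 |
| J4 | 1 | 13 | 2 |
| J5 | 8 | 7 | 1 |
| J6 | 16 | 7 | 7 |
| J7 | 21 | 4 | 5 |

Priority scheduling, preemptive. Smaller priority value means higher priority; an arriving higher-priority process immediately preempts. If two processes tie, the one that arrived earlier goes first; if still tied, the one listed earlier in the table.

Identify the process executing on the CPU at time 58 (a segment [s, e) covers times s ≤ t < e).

Gantt: | idle 0-1 | J4 1-8 | J5 8-15 | J4 15-21 | J3 21-29 | J1 29-42 | J7 42-46 | J2 46-54 | J6 54-61 |
Completion: J1=42  J2=54  J3=29  J4=21  J5=15  J6=61  J7=46
Turnaround (C−A): J1=25  J2=37  J3=25  J4=20  J5=7  J6=45  J7=25

J6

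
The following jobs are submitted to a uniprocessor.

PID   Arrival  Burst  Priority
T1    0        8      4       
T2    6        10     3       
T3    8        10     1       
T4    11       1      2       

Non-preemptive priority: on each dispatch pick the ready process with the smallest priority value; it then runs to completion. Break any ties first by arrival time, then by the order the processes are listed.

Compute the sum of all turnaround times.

49

Gantt: | T1 0-8 | T3 8-18 | T4 18-19 | T2 19-29 |
Completion: T1=8  T2=29  T3=18  T4=19
Turnaround (C−A): T1=8  T2=23  T3=10  T4=8
Turnaround = completion − arrival: T1=8, T2=23, T3=10, T4=8
Total turnaround = 8 + 23 + 10 + 8 = 49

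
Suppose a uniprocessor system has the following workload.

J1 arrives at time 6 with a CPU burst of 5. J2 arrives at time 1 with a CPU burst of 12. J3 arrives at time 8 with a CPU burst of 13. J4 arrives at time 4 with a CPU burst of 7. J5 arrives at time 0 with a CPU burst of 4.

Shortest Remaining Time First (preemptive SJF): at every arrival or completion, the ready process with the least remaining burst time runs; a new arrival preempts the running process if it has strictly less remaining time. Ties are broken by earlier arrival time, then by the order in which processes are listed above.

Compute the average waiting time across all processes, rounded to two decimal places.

8.00

Timeline: | J5 0-4 | J4 4-11 | J1 11-16 | J2 16-28 | J3 28-41 |
Completion: J1=16  J2=28  J3=41  J4=11  J5=4
Waiting times: J1=5, J2=15, J3=20, J4=0, J5=0
Average waiting = (5+15+20+0+0) / 5 = 40/5 = 8.00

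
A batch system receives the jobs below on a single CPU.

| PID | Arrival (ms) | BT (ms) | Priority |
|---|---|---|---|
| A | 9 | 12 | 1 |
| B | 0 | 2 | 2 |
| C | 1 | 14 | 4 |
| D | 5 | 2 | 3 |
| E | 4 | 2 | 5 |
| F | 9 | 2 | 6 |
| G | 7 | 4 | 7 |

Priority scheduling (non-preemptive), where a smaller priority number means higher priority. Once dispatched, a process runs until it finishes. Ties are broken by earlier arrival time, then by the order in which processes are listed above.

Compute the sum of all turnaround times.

Gantt: | B 0-2 | C 2-16 | A 16-28 | D 28-30 | E 30-32 | F 32-34 | G 34-38 |
Completion: A=28  B=2  C=16  D=30  E=32  F=34  G=38
Turnaround = completion − arrival: A=19, B=2, C=15, D=25, E=28, F=25, G=31
Total turnaround = 19 + 2 + 15 + 25 + 28 + 25 + 31 = 145

145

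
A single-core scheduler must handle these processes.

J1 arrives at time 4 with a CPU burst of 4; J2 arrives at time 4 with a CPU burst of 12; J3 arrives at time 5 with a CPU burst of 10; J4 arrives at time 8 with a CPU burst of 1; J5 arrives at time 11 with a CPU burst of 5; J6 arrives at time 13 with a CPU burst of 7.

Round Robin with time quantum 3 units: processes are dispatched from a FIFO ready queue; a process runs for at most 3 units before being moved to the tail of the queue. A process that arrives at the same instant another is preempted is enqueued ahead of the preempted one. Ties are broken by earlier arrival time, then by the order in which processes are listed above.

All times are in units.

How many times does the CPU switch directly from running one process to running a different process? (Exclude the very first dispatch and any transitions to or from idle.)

15

Timeline: | idle 0-4 | J1 4-7 | J2 7-10 | J3 10-13 | J1 13-14 | J4 14-15 | J2 15-18 | J5 18-21 | J6 21-24 | J3 24-27 | J2 27-30 | J5 30-32 | J6 32-35 | J3 35-38 | J2 38-41 | J6 41-42 | J3 42-43 |
Completion: J1=14  J2=41  J3=43  J4=15  J5=32  J6=42
Turnaround (C−A): J1=10  J2=37  J3=38  J4=7  J5=21  J6=29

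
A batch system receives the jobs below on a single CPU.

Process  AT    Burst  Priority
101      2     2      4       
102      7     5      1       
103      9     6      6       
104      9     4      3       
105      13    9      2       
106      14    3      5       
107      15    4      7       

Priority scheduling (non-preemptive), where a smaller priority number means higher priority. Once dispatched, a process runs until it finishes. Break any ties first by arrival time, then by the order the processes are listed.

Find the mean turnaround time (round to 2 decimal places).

Timeline: | idle 0-2 | 101 2-4 | idle 4-7 | 102 7-12 | 104 12-16 | 105 16-25 | 106 25-28 | 103 28-34 | 107 34-38 |
Completion: 101=4  102=12  103=34  104=16  105=25  106=28  107=38
Turnaround times: 101=2, 102=5, 103=25, 104=7, 105=12, 106=14, 107=23
Average turnaround = (2+5+25+7+12+14+23) / 7 = 88/7 = 12.57

12.57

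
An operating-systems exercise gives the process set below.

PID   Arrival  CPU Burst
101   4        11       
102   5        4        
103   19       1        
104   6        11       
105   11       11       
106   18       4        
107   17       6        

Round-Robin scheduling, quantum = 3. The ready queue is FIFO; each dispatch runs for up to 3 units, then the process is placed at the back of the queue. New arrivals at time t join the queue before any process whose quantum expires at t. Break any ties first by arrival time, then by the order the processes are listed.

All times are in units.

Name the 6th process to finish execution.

Timeline: | idle 0-4 | 101 4-7 | 102 7-10 | 104 10-13 | 101 13-16 | 102 16-17 | 105 17-20 | 104 20-23 | 101 23-26 | 107 26-29 | 106 29-32 | 103 32-33 | 105 33-36 | 104 36-39 | 101 39-41 | 107 41-44 | 106 44-45 | 105 45-48 | 104 48-50 | 105 50-52 |
Completion: 101=41  102=17  103=33  104=50  105=52  106=45  107=44
Finish order: 102 → 103 → 101 → 107 → 106 → 104 → 105

104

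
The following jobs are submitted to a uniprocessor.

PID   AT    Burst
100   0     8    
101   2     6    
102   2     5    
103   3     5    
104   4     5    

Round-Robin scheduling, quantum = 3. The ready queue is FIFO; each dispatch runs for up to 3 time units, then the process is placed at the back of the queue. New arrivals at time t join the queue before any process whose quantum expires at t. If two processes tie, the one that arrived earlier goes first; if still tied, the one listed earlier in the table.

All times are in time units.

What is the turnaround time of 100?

27

Schedule: | 100 0-3 | 101 3-6 | 102 6-9 | 103 9-12 | 100 12-15 | 104 15-18 | 101 18-21 | 102 21-23 | 103 23-25 | 100 25-27 | 104 27-29 |
Completion: 100=27  101=21  102=23  103=25  104=29
Turnaround(100) = completion − arrival = 27 − 0 = 27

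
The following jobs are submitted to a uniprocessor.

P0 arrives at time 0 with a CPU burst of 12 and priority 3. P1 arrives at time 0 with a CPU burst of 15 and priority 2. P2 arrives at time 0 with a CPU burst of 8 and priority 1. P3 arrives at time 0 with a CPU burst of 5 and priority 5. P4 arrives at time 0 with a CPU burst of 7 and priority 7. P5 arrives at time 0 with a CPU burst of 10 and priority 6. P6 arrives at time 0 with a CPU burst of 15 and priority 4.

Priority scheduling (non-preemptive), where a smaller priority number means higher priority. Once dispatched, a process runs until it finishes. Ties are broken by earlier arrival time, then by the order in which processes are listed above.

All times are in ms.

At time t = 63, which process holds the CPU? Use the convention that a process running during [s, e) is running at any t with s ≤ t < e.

P5

Timeline: | P2 0-8 | P1 8-23 | P0 23-35 | P6 35-50 | P3 50-55 | P5 55-65 | P4 65-72 |
Completion: P0=35  P1=23  P2=8  P3=55  P4=72  P5=65  P6=50
Turnaround (C−A): P0=35  P1=23  P2=8  P3=55  P4=72  P5=65  P6=50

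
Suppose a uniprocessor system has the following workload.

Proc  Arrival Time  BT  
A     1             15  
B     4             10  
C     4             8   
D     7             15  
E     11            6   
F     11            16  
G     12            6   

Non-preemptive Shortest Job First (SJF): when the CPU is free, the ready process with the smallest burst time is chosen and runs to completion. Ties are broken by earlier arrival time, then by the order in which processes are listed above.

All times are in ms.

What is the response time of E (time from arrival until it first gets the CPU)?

5

Gantt: | idle 0-1 | A 1-16 | E 16-22 | G 22-28 | C 28-36 | B 36-46 | D 46-61 | F 61-77 |
Completion: A=16  B=46  C=36  D=61  E=22  F=77  G=28
Response(E) = first start − arrival = 16 − 11 = 5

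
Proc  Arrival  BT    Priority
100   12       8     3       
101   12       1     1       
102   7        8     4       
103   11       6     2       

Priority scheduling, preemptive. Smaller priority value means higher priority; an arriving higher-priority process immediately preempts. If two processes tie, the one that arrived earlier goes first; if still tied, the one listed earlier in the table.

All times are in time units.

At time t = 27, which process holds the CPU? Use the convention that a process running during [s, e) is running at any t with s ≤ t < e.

102

Gantt: | idle 0-7 | 102 7-11 | 103 11-12 | 101 12-13 | 103 13-18 | 100 18-26 | 102 26-30 |
Completion: 100=26  101=13  102=30  103=18
Turnaround (C−A): 100=14  101=1  102=23  103=7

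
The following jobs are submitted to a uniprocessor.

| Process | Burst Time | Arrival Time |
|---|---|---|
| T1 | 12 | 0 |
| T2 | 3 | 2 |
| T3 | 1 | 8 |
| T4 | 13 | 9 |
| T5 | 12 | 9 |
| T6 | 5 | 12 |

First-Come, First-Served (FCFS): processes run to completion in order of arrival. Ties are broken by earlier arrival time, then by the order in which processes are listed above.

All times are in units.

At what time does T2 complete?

15

Schedule: | T1 0-12 | T2 12-15 | T3 15-16 | T4 16-29 | T5 29-41 | T6 41-46 |
Completion: T1=12  T2=15  T3=16  T4=29  T5=41  T6=46
Turnaround (C−A): T1=12  T2=13  T3=8  T4=20  T5=32  T6=34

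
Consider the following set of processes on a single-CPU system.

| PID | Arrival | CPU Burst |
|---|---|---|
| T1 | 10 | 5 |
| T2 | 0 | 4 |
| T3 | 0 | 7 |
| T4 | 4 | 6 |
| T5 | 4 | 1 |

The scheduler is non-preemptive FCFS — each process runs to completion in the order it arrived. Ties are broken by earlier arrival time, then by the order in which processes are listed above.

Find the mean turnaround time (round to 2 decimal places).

11.00

Timeline: | T2 0-4 | T3 4-11 | T4 11-17 | T5 17-18 | T1 18-23 |
Completion: T1=23  T2=4  T3=11  T4=17  T5=18
Turnaround times: T1=13, T2=4, T3=11, T4=13, T5=14
Average turnaround = (13+4+11+13+14) / 5 = 55/5 = 11.00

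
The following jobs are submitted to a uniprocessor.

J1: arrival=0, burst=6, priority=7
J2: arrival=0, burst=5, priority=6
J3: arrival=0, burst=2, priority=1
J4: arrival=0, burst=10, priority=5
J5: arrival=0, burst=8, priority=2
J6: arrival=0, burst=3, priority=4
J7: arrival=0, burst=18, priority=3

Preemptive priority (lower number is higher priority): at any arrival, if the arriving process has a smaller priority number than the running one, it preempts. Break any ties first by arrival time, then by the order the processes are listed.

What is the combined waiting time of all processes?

Timeline: | J3 0-2 | J5 2-10 | J7 10-28 | J6 28-31 | J4 31-41 | J2 41-46 | J1 46-52 |
Completion: J1=52  J2=46  J3=2  J4=41  J5=10  J6=31  J7=28
Turnaround (C−A): J1=52  J2=46  J3=2  J4=41  J5=10  J6=31  J7=28
Waiting = turnaround − burst: J1=46, J2=41, J3=0, J4=31, J5=2, J6=28, J7=10
Total waiting = 46 + 41 + 0 + 31 + 2 + 28 + 10 = 158

158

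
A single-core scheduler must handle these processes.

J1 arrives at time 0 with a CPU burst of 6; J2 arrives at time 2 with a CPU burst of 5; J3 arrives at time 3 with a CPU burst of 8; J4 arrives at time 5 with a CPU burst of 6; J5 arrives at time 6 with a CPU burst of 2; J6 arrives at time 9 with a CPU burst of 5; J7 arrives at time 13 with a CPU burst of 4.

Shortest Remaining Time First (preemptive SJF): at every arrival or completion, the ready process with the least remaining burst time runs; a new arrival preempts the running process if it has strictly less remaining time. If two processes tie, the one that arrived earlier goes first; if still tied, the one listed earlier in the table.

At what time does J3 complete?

Timeline: | J1 0-6 | J5 6-8 | J2 8-13 | J7 13-17 | J6 17-22 | J4 22-28 | J3 28-36 |
Completion: J1=6  J2=13  J3=36  J4=28  J5=8  J6=22  J7=17
Turnaround (C−A): J1=6  J2=11  J3=33  J4=23  J5=2  J6=13  J7=4

36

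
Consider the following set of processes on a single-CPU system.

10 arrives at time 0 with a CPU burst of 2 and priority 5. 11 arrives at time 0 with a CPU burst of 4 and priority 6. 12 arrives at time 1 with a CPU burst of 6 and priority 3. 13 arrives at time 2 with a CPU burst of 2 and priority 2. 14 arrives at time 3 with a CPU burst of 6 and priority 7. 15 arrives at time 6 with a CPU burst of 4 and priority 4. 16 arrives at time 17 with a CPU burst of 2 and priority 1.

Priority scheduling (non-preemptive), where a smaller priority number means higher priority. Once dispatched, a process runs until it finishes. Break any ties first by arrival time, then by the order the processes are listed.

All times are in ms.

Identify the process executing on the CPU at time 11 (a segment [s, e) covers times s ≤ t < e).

15

Timeline: | 10 0-2 | 13 2-4 | 12 4-10 | 15 10-14 | 11 14-18 | 16 18-20 | 14 20-26 |
Completion: 10=2  11=18  12=10  13=4  14=26  15=14  16=20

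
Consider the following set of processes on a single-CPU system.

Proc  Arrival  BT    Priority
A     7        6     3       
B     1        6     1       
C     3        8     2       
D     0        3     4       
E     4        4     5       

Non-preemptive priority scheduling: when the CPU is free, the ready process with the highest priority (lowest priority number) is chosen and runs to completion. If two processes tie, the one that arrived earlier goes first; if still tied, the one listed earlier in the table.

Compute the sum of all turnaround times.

64

Schedule: | D 0-3 | B 3-9 | C 9-17 | A 17-23 | E 23-27 |
Completion: A=23  B=9  C=17  D=3  E=27
Turnaround (C−A): A=16  B=8  C=14  D=3  E=23
Turnaround = completion − arrival: A=16, B=8, C=14, D=3, E=23
Total turnaround = 16 + 8 + 14 + 3 + 23 = 64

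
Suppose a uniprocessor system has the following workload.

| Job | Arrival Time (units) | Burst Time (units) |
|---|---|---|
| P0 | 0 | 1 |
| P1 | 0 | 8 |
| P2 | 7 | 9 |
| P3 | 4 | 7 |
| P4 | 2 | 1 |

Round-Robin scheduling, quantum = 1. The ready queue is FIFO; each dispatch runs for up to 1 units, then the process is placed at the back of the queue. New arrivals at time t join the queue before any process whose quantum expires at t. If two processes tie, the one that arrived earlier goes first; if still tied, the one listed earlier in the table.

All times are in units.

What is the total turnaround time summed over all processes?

Timeline: | P0 0-1 | P1 1-2 | P4 2-3 | P1 3-4 | P3 4-5 | P1 5-6 | P3 6-7 | P1 7-8 | P2 8-9 | P3 9-10 | P1 10-11 | P2 11-12 | P3 12-13 | P1 13-14 | P2 14-15 | P3 15-16 | P1 16-17 | P2 17-18 | P3 18-19 | P1 19-20 | P2 20-21 | P3 21-22 | P2 22-26 |
Completion: P0=1  P1=20  P2=26  P3=22  P4=3
Turnaround (C−A): P0=1  P1=20  P2=19  P3=18  P4=1
Turnaround = completion − arrival: P0=1, P1=20, P2=19, P3=18, P4=1
Total turnaround = 1 + 20 + 19 + 18 + 1 = 59

59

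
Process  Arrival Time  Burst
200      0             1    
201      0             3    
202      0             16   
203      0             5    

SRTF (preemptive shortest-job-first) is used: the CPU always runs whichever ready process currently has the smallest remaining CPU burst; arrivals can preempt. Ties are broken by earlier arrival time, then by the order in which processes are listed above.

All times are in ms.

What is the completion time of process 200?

Schedule: | 200 0-1 | 201 1-4 | 203 4-9 | 202 9-25 |
Completion: 200=1  201=4  202=25  203=9
Turnaround (C−A): 200=1  201=4  202=25  203=9

1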